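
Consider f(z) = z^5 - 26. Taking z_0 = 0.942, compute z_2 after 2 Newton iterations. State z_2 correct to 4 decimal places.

f'(z) = 5z^4
z_0 = 0.942000: f = -25.258255, f' = 3.937074 → z_1 = 0.942000 - (-25.258255)/(3.937074) = 7.357489
z_1 = 7.357489: f = 21533.960544, f' = 14651.712011 → z_2 = 7.357489 - (21533.960544)/(14651.712011) = 5.887765

5.8878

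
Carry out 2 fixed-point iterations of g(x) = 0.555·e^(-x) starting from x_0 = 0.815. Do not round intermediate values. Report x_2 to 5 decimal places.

0.43411

x_1 = g(0.815000) = 0.245665
x_2 = g(0.245665) = 0.434112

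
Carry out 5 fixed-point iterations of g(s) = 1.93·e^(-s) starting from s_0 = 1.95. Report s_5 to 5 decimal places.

0.56050

s_1 = g(1.950000) = 0.274589
s_2 = g(0.274589) = 1.466577
s_3 = g(1.466577) = 0.445278
s_4 = g(0.445278) = 1.236447
s_5 = g(1.236447) = 0.560499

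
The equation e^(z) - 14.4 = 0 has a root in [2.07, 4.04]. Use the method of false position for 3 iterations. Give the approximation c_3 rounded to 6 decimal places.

2.566511

False-position update: c = (a·f(b) − b·f(a))/(f(b) − f(a)); replace the endpoint whose sign matches f(c).
f(2.070000) = -6.475177, f(4.040000) = 42.426343
step 1: c = 2.330853, f(c) = -4.113290 < 0 → new bracket [2.330853, 4.040000]
step 2: c = 2.481912, f(c) = -2.435888 < 0 → new bracket [2.481912, 4.040000]
step 3: c = 2.566511, f(c) = -1.379681 < 0 → new bracket [2.566511, 4.040000]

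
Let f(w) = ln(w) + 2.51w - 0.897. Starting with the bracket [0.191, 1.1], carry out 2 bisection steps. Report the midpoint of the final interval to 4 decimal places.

f(0.191000) = -2.073072, f(1.100000) = 1.959310 (opposite signs)
step 1: m = 0.645500, f(m) = 0.285475 > 0 → root in [0.191000, 0.645500]
step 2: m = 0.418250, f(m) = -0.718868 < 0 → root in [0.418250, 0.645500]
Midpoint of [0.418250, 0.645500] = 0.531875

0.5319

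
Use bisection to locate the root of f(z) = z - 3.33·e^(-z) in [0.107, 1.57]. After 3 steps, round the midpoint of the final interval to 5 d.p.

f(0.107000) = -2.885090, f(1.570000) = 0.877210 (opposite signs)
step 1: m = 0.838500, f(m) = -0.601254 < 0 → root in [0.838500, 1.570000]
step 2: m = 1.204250, f(m) = 0.205527 > 0 → root in [0.838500, 1.204250]
step 3: m = 1.021375, f(m) = -0.177756 < 0 → root in [1.021375, 1.204250]
Midpoint of [1.021375, 1.204250] = 1.112812

1.11281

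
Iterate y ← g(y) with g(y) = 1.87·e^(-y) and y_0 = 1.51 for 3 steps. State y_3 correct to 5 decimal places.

y_1 = g(1.510000) = 0.413102
y_2 = g(0.413102) = 1.237183
y_3 = g(1.237183) = 0.542675

0.54268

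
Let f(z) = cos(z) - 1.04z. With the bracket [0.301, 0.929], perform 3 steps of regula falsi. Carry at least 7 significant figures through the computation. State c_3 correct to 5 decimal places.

f(0.301000) = 0.642000, f(0.929000) = -0.367525
step 1: c = 0.700372, f(c) = 0.036215 > 0 → new bracket [0.700372, 0.929000]
step 2: c = 0.720880, f(c) = 0.001510 > 0 → new bracket [0.720880, 0.929000]
step 3: c = 0.721732, f(c) = 0.000062 > 0 → new bracket [0.721732, 0.929000]

0.72173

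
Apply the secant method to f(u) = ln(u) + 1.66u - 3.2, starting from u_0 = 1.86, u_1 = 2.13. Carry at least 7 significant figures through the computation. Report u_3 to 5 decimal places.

1.63274

Secant update: u_(k+1) = u_k − f(u_k)·(u_k − u_(k-1))/(f(u_k) − f(u_(k-1))).
f(u_0) = 0.508176, f(u_1) = 1.091922
u_2 = 2.130000 - (1.091922)·(2.130000 - 1.860000)/(1.091922 - (0.508176)) = 1.624953; f(u_2) = -0.017099
u_3 = 1.624953 - (-0.017099)·(1.624953 - 2.130000)/(-0.017099 - (1.091922)) = 1.632740; f(u_3) = 0.000608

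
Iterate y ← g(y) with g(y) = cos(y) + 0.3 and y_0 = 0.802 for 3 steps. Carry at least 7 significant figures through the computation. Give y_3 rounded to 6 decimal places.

y_1 = g(0.802000) = 0.995271
y_2 = g(0.995271) = 0.844276
y_3 = g(0.844276) = 0.964273

0.964273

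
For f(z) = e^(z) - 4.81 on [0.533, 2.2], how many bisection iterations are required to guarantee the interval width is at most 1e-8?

Initial width b − a = 2.2 − 0.533 = 1.667000.
After n steps the width is (b−a)/2^n; need (b−a)/2^n ≤ 1e-8.
So n ≥ log₂(1.667000/1e-8) = log₂(166700000.0000) ≈ 27.3127.
Hence n = 28.

28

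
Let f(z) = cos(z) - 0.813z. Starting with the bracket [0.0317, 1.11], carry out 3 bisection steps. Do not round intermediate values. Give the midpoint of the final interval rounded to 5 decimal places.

0.77303

f(0.031700) = 0.973725, f(1.110000) = -0.457768 (opposite signs)
step 1: m = 0.570850, f(m) = 0.377341 > 0 → root in [0.570850, 1.110000]
step 2: m = 0.840425, f(m) = -0.016119 < 0 → root in [0.570850, 0.840425]
step 3: m = 0.705638, f(m) = 0.187515 > 0 → root in [0.705638, 0.840425]
Midpoint of [0.705638, 0.840425] = 0.773031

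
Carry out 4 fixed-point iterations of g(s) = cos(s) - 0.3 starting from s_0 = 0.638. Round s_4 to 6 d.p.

s_1 = g(0.638000) = 0.503289
s_2 = g(0.503289) = 0.576001
s_3 = g(0.576001) = 0.538647
s_4 = g(0.538647) = 0.558403

0.558403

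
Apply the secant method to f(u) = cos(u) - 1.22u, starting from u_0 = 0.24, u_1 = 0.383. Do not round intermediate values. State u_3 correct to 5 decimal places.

f(u_0) = 0.678538, f(u_1) = 0.460288
u_2 = 0.383000 - (0.460288)·(0.383000 - 0.240000)/(0.460288 - (0.678538)) = 0.684586; f(u_2) = -0.060513
u_3 = 0.684586 - (-0.060513)·(0.684586 - 0.383000)/(-0.060513 - (0.460288)) = 0.649544; f(u_3) = 0.003917

0.64954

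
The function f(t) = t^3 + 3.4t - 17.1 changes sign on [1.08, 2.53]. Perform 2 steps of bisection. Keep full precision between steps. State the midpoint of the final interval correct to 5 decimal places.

f(1.080000) = -12.168288, f(2.530000) = 7.696277 (opposite signs)
step 1: m = 1.805000, f(m) = -5.082265 < 0 → root in [1.805000, 2.530000]
step 2: m = 2.167500, f(m) = 0.452537 > 0 → root in [1.805000, 2.167500]
Midpoint of [1.805000, 2.167500] = 1.986250

1.98625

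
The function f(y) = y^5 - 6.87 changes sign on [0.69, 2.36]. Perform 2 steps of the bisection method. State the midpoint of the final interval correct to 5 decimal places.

1.31625

f(0.690000) = -6.713597, f(2.360000) = 66.338248 (opposite signs)
step 1: m = 1.525000, f(m) = 1.378011 > 0 → root in [0.690000, 1.525000]
step 2: m = 1.107500, f(m) = -5.203832 < 0 → root in [1.107500, 1.525000]
Midpoint of [1.107500, 1.525000] = 1.316250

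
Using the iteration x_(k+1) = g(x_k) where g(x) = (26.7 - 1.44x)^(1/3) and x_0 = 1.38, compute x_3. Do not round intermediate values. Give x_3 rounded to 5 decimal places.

2.82872

x_1 = g(1.380000) = 2.912778
x_2 = g(2.912778) = 2.823342
x_3 = g(2.823342) = 2.828718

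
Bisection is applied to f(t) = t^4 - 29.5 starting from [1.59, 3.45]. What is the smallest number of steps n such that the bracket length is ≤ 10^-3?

11

Initial width b − a = 3.45 − 1.59 = 1.860000.
After n steps the width is (b−a)/2^n; need (b−a)/2^n ≤ 10^-3.
So n ≥ log₂(1.860000/10^-3) = log₂(1860.0000) ≈ 10.8611.
Hence n = 11.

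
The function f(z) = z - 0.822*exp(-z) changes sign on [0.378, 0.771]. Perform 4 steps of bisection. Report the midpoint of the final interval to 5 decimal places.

f(0.378000) = -0.185259, f(0.771000) = 0.390784 (opposite signs)
step 1: m = 0.574500, f(m) = 0.111725 > 0 → root in [0.378000, 0.574500]
step 2: m = 0.476250, f(m) = -0.034301 < 0 → root in [0.476250, 0.574500]
step 3: m = 0.525375, f(m) = 0.039299 > 0 → root in [0.476250, 0.525375]
step 4: m = 0.500812, f(m) = 0.002649 > 0 → root in [0.476250, 0.500812]
Midpoint of [0.476250, 0.500812] = 0.488531

0.48853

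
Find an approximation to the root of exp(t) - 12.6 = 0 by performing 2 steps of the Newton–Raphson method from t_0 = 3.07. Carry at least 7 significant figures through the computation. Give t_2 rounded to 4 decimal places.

Newton update: t ← t − f(t)/f'(t).
f'(t) = exp(t)
t_0 = 3.070000: f = 8.941903, f' = 21.541903 → t_1 = 3.070000 - (8.941903)/(21.541903) = 2.654907
t_1 = 2.654907: f = 1.623657, f' = 14.223657 → t_2 = 2.654907 - (1.623657)/(14.223657) = 2.540755

2.5408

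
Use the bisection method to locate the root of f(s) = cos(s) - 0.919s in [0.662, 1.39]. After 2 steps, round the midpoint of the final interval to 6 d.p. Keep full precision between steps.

0.753000

f(0.662000) = 0.180386, f(1.390000) = -1.097597 (opposite signs)
step 1: m = 1.026000, f(m) = -0.424650 < 0 → root in [0.662000, 1.026000]
step 2: m = 0.844000, f(m) = -0.111157 < 0 → root in [0.662000, 0.844000]
Midpoint of [0.662000, 0.844000] = 0.753000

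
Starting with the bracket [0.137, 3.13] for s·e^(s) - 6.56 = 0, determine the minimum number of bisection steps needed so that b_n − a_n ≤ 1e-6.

22

Initial width b − a = 3.13 − 0.137 = 2.993000.
After n steps the width is (b−a)/2^n; need (b−a)/2^n ≤ 1e-6.
So n ≥ log₂(2.993000/1e-6) = log₂(2993000.0000) ≈ 21.5132.
Hence n = 22.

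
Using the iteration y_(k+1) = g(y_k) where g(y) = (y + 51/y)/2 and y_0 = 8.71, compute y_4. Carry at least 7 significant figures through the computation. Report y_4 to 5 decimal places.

7.14143

y_1 = g(8.710000) = 7.282669
y_2 = g(7.282669) = 7.142798
y_3 = g(7.142798) = 7.141429
y_4 = g(7.141429) = 7.141428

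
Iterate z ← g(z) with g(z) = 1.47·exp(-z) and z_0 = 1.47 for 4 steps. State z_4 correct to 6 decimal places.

z_1 = g(1.470000) = 0.337990
z_2 = g(0.337990) = 1.048407
z_3 = g(1.048407) = 0.515229
z_4 = g(0.515229) = 0.878125

0.878125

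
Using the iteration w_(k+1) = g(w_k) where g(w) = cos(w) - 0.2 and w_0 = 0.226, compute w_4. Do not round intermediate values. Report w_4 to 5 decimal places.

w_1 = g(0.226000) = 0.774571
w_2 = g(0.774571) = 0.514721
w_3 = g(0.514721) = 0.670430
w_4 = g(0.670430) = 0.583555

0.58355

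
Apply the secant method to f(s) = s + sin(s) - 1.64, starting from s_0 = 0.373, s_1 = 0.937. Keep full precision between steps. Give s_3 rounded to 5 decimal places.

0.87336

f(s_0) = -0.902589, f(s_1) = 0.102785
s_2 = 0.937000 - (0.102785)·(0.937000 - 0.373000)/(0.102785 - (-0.902589)) = 0.879339; f(s_2) = 0.009657
s_3 = 0.879339 - (0.009657)·(0.879339 - 0.937000)/(0.009657 - (0.102785)) = 0.873360; f(s_3) = -0.000149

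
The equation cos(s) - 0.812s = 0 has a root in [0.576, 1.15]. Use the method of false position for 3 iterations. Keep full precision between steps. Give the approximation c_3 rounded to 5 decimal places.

f(0.576000) = 0.370936, f(1.150000) = -0.525313
step 1: c = 0.813565, f(c) = 0.026297 > 0 → new bracket [0.813565, 1.150000]
step 2: c = 0.829604, f(c) = 0.001529 > 0 → new bracket [0.829604, 1.150000]
step 3: c = 0.830534, f(c) = 0.000088 > 0 → new bracket [0.830534, 1.150000]

0.83053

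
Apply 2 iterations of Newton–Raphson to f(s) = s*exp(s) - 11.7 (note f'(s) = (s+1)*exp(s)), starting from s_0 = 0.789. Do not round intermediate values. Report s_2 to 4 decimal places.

Newton update: s ← s − f(s)/f'(s).
s_0 = 0.789000: f = -9.963258, f' = 3.937936 → s_1 = 0.789000 - (-9.963258)/(3.937936) = 3.319071
s_1 = 3.319071: f = 80.021400, f' = 119.356062 → s_2 = 3.319071 - (80.021400)/(119.356062) = 2.648628

2.6486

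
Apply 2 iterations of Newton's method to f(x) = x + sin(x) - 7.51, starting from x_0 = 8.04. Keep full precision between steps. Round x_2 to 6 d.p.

f'(x) = 1 + cos(x)
x_0 = 8.040000: f = 1.512748, f' = 0.815053 → x_1 = 8.040000 - (1.512748)/(0.815053) = 6.183987
x_1 = 6.183987: f = -1.425049, f' = 1.995084 → x_2 = 6.183987 - (-1.425049)/(1.995084) = 6.898267

6.898267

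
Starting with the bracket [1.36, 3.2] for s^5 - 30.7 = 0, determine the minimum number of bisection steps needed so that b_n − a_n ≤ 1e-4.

Initial width b − a = 3.2 − 1.36 = 1.840000.
After n steps the width is (b−a)/2^n; need (b−a)/2^n ≤ 1e-4.
So n ≥ log₂(1.840000/1e-4) = log₂(18400.0000) ≈ 14.1674.
Hence n = 15.

15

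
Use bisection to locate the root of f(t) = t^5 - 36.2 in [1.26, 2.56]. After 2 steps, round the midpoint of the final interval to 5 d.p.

2.07250

f(1.260000) = -33.024203, f(2.560000) = 73.751163 (opposite signs)
step 1: m = 1.910000, f(m) = -10.780510 < 0 → root in [1.910000, 2.560000]
step 2: m = 2.235000, f(m) = 19.568330 > 0 → root in [1.910000, 2.235000]
Midpoint of [1.910000, 2.235000] = 2.072500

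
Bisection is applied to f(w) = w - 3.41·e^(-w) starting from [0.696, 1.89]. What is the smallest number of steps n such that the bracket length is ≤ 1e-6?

Initial width b − a = 1.89 − 0.696 = 1.194000.
After n steps the width is (b−a)/2^n; need (b−a)/2^n ≤ 1e-6.
So n ≥ log₂(1.194000/1e-6) = log₂(1194000.0000) ≈ 20.1874.
Hence n = 21.

21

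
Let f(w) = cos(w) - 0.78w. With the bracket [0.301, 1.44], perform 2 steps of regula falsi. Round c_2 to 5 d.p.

0.84176

False-position update: c = (a·f(b) − b·f(a))/(f(b) − f(a)); replace the endpoint whose sign matches f(c).
f(0.301000) = 0.720260, f(1.440000) = -0.992776
step 1: c = 0.779902, f(c) = 0.102659 > 0 → new bracket [0.779902, 1.440000]
step 2: c = 0.841763, f(c) = 0.009574 > 0 → new bracket [0.841763, 1.440000]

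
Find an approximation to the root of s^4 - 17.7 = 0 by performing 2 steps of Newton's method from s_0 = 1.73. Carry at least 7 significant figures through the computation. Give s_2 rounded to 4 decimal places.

2.0580

f'(s) = 4s^3
s_0 = 1.730000: f = -8.742550, f' = 20.710868 → s_1 = 1.730000 - (-8.742550)/(20.710868) = 2.152124
s_1 = 2.152124: f = 3.752059, f' = 39.871422 → s_2 = 2.152124 - (3.752059)/(39.871422) = 2.058020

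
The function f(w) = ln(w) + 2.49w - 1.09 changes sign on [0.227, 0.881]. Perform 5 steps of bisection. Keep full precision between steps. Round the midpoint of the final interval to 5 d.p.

f(0.227000) = -2.007575, f(0.881000) = 0.976992 (opposite signs)
step 1: m = 0.554000, f(m) = -0.301131 < 0 → root in [0.554000, 0.881000]
step 2: m = 0.717500, f(m) = 0.364593 > 0 → root in [0.554000, 0.717500]
step 3: m = 0.635750, f(m) = 0.040068 > 0 → root in [0.554000, 0.635750]
step 4: m = 0.594875, f(m) = -0.128165 < 0 → root in [0.594875, 0.635750]
step 5: m = 0.615313, f(m) = -0.043497 < 0 → root in [0.615313, 0.635750]
Midpoint of [0.615313, 0.635750] = 0.625531

0.62553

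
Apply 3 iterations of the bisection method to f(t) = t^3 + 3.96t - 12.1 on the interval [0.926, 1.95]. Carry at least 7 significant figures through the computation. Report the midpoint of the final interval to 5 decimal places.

f(0.926000) = -7.639017, f(1.950000) = 3.036875 (opposite signs)
step 1: m = 1.438000, f(m) = -3.431960 < 0 → root in [1.438000, 1.950000]
step 2: m = 1.694000, f(m) = -0.530597 < 0 → root in [1.694000, 1.950000]
step 3: m = 1.822000, f(m) = 1.163584 > 0 → root in [1.694000, 1.822000]
Midpoint of [1.694000, 1.822000] = 1.758000

1.75800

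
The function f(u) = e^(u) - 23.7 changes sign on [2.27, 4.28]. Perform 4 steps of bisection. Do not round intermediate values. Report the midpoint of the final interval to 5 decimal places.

3.21219

f(2.270000) = -14.020599, f(4.280000) = 48.540440 (opposite signs)
step 1: m = 3.275000, f(m) = 2.743225 > 0 → root in [2.270000, 3.275000]
step 2: m = 2.772500, f(m) = -7.701419 < 0 → root in [2.772500, 3.275000]
step 3: m = 3.023750, f(m) = -3.131722 < 0 → root in [3.023750, 3.275000]
step 4: m = 3.149375, f(m) = -0.378516 < 0 → root in [3.149375, 3.275000]
Midpoint of [3.149375, 3.275000] = 3.212188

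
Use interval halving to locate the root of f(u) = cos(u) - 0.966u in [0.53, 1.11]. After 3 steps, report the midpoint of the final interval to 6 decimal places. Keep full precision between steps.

f(0.530000) = 0.350827, f(1.110000) = -0.627598 (opposite signs)
step 1: m = 0.820000, f(m) = -0.109899 < 0 → root in [0.530000, 0.820000]
step 2: m = 0.675000, f(m) = 0.128657 > 0 → root in [0.675000, 0.820000]
step 3: m = 0.747500, f(m) = 0.011306 > 0 → root in [0.747500, 0.820000]
Midpoint of [0.747500, 0.820000] = 0.783750

0.783750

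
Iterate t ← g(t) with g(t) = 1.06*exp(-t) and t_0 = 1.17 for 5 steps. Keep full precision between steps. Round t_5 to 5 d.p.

t_1 = g(1.170000) = 0.328989
t_2 = g(0.328989) = 0.762830
t_3 = g(0.762830) = 0.494325
t_4 = g(0.494325) = 0.646581
t_5 = g(0.646581) = 0.555264

0.55526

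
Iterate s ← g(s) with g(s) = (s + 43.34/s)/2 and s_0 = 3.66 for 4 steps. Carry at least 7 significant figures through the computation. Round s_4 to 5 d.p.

6.58331

s_1 = g(3.660000) = 7.750765
s_2 = g(7.750765) = 6.671236
s_3 = g(6.671236) = 6.583892
s_4 = g(6.583892) = 6.583312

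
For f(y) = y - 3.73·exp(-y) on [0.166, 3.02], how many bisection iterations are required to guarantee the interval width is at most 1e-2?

9

Initial width b − a = 3.02 − 0.166 = 2.854000.
After n steps the width is (b−a)/2^n; need (b−a)/2^n ≤ 1e-2.
So n ≥ log₂(2.854000/1e-2) = log₂(285.4000) ≈ 8.1568.
Hence n = 9.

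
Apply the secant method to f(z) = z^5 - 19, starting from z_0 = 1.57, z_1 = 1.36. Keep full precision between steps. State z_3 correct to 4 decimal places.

f(z_0) = -9.461101, f(z_1) = -14.347413
z_2 = 1.360000 - (-14.347413)·(1.360000 - 1.570000)/(-14.347413 - (-9.461101)) = 1.976612; f(z_2) = 11.172182
z_3 = 1.976612 - (11.172182)·(1.976612 - 1.360000)/(11.172182 - (-14.347413)) = 1.706666; f(z_3) = -4.520854

1.7067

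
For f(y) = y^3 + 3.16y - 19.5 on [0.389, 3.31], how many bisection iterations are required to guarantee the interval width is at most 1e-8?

Initial width b − a = 3.31 − 0.389 = 2.921000.
After n steps the width is (b−a)/2^n; need (b−a)/2^n ≤ 1e-8.
So n ≥ log₂(2.921000/1e-8) = log₂(292100000.0000) ≈ 28.1219.
Hence n = 29.

29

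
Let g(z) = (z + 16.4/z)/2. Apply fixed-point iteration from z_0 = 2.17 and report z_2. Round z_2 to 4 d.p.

4.1178

z_1 = g(2.170000) = 4.863802
z_2 = g(4.863802) = 4.117825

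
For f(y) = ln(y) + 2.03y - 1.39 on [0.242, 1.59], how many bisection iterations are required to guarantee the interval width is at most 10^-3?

11

Initial width b − a = 1.59 − 0.242 = 1.348000.
After n steps the width is (b−a)/2^n; need (b−a)/2^n ≤ 10^-3.
So n ≥ log₂(1.348000/10^-3) = log₂(1348.0000) ≈ 10.3966.
Hence n = 11.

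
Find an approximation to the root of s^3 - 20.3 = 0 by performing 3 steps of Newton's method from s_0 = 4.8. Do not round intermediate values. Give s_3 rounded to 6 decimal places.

f'(s) = 3s^2
s_0 = 4.800000: f = 90.292000, f' = 69.120000 → s_1 = 4.800000 - (90.292000)/(69.120000) = 3.493692
s_1 = 3.493692: f = 22.343603, f' = 36.617654 → s_2 = 3.493692 - (22.343603)/(36.617654) = 2.883505
s_2 = 2.883505: f = 3.675206, f' = 24.943812 → s_3 = 2.883505 - (3.675206)/(24.943812) = 2.736166

2.736166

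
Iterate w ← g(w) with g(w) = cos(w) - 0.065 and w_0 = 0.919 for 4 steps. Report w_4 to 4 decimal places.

w_1 = g(0.919000) = 0.541615
w_2 = g(0.541615) = 0.791877
w_3 = g(0.791877) = 0.637511
w_4 = g(0.637511) = 0.738580

0.7386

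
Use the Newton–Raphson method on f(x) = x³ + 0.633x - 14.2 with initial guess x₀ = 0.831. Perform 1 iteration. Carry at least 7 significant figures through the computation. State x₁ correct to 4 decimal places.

f'(x) = 3x² + 0.633
x_0 = 0.831000: f = -13.100121, f' = 2.704683 → x_1 = 0.831000 - (-13.100121)/(2.704683) = 5.674496

5.6745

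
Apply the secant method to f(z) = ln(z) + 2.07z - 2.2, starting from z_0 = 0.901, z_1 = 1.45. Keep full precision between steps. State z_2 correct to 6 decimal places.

f(z_0) = -0.439180, f(z_1) = 1.173064
z_2 = 1.450000 - (1.173064)·(1.450000 - 0.901000)/(1.173064 - (-0.439180)) = 1.050549; f(z_2) = 0.023950

1.050549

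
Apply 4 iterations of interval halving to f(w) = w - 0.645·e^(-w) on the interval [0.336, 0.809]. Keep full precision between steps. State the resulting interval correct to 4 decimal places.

f(0.336000) = -0.124932, f(0.809000) = 0.521779 (opposite signs)
step 1: m = 0.572500, f(m) = 0.208647 > 0 → root in [0.336000, 0.572500]
step 2: m = 0.454250, f(m) = 0.044724 > 0 → root in [0.336000, 0.454250]
step 3: m = 0.395125, f(m) = -0.039344 < 0 → root in [0.395125, 0.454250]
step 4: m = 0.424688, f(m) = 0.002874 > 0 → root in [0.395125, 0.424688]

[0.3951, 0.4247]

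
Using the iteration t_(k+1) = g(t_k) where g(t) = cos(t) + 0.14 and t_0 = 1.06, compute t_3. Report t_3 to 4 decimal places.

0.7227

t_1 = g(1.060000) = 0.628872
t_2 = g(0.628872) = 0.948692
t_3 = g(0.948692) = 0.722747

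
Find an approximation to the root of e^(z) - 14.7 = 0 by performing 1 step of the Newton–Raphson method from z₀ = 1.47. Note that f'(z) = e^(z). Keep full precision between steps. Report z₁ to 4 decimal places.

3.8499

z_0 = 1.470000: f = -10.350765, f' = 4.349235 → z_1 = 1.470000 - (-10.350765)/(4.349235) = 3.849905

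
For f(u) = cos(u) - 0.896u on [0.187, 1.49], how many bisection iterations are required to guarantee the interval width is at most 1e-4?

Initial width b − a = 1.49 − 0.187 = 1.303000.
After n steps the width is (b−a)/2^n; need (b−a)/2^n ≤ 1e-4.
So n ≥ log₂(1.303000/1e-4) = log₂(13030.0000) ≈ 13.6695.
Hence n = 14.

14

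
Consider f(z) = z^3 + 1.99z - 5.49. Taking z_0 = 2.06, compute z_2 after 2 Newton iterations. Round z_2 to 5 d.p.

1.40824

f'(z) = 3z^2 + 1.99
z_0 = 2.060000: f = 7.351216, f' = 14.720800 → z_1 = 2.060000 - (7.351216)/(14.720800) = 1.560624
z_1 = 1.560624: f = 1.416614, f' = 9.296641 → z_2 = 1.560624 - (1.416614)/(9.296641) = 1.408245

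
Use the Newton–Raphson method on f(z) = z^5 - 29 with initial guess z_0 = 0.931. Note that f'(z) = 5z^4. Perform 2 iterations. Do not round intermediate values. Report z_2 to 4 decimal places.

z_0 = 0.931000: f = -28.300563, f' = 3.756373 → z_1 = 0.931000 - (-28.300563)/(3.756373) = 8.465013
z_1 = 8.465013: f = 43435.840244, f' = 25673.227809 → z_2 = 8.465013 - (43435.840244)/(25673.227809) = 6.773140

6.7731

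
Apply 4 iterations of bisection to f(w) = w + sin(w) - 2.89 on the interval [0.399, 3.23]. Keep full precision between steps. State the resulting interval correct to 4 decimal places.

f(0.399000) = -2.102503, f(3.230000) = 0.251708 (opposite signs)
step 1: m = 1.814500, f(m) = -0.105049 < 0 → root in [1.814500, 3.230000]
step 2: m = 2.522250, f(m) = 0.212750 > 0 → root in [1.814500, 2.522250]
step 3: m = 2.168375, f(m) = 0.105075 > 0 → root in [1.814500, 2.168375]
step 4: m = 1.991437, f(m) = 0.014265 > 0 → root in [1.814500, 1.991437]

[1.8145, 1.9914]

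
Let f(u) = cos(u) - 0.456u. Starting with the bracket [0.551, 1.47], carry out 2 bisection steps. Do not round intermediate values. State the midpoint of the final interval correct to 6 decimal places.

f(0.551000) = 0.600745, f(1.470000) = -0.569694 (opposite signs)
step 1: m = 1.010500, f(m) = 0.070649 > 0 → root in [1.010500, 1.470000]
step 2: m = 1.240250, f(m) = -0.240994 < 0 → root in [1.010500, 1.240250]
Midpoint of [1.010500, 1.240250] = 1.125375

1.125375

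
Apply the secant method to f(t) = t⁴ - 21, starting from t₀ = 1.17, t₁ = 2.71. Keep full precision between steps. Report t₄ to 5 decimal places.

2.19288

f(t_0) = -19.126113, f(t_1) = 32.935805
t_2 = 2.710000 - (32.935805)·(2.710000 - 1.170000)/(32.935805 - (-19.126113)) = 1.735754; f(t_2) = -11.922793
t_3 = 1.735754 - (-11.922793)·(1.735754 - 2.710000)/(-11.922793 - (32.935805)) = 1.994695; f(t_3) = -5.169094
t_4 = 1.994695 - (-5.169094)·(1.994695 - 1.735754)/(-5.169094 - (-11.922793)) = 2.192881; f(t_4) = 2.123863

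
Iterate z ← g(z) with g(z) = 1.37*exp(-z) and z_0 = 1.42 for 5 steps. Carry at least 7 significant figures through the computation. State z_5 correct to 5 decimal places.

z_1 = g(1.420000) = 0.331148
z_2 = g(0.331148) = 0.983795
z_3 = g(0.983795) = 0.512228
z_4 = g(0.512228) = 0.820848
z_5 = g(0.820848) = 0.602880

0.60288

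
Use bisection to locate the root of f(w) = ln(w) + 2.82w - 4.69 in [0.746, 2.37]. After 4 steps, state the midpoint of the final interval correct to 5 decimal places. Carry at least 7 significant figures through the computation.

f(0.746000) = -2.879310, f(2.370000) = 2.856290 (opposite signs)
step 1: m = 1.558000, f(m) = 0.146963 > 0 → root in [0.746000, 1.558000]
step 2: m = 1.152000, f(m) = -1.299860 < 0 → root in [1.152000, 1.558000]
step 3: m = 1.355000, f(m) = -0.565099 < 0 → root in [1.355000, 1.558000]
step 4: m = 1.456500, f(m) = -0.206634 < 0 → root in [1.456500, 1.558000]
Midpoint of [1.456500, 1.558000] = 1.507250

1.50725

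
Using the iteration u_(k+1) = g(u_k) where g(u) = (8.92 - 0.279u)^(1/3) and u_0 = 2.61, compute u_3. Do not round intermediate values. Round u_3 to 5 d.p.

u_1 = g(2.610000) = 2.015858
u_2 = g(2.015858) = 2.029365
u_3 = g(2.029365) = 2.029060

2.02906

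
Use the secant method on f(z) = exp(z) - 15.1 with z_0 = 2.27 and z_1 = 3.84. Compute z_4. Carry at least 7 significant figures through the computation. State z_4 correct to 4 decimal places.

f(z_0) = -5.420599, f(z_1) = 31.425474
z_2 = 3.840000 - (31.425474)·(3.840000 - 2.270000)/(31.425474 - (-5.420599)) = 2.500970; f(z_2) = -2.905682
z_3 = 2.500970 - (-2.905682)·(2.500970 - 3.840000)/(-2.905682 - (31.425474)) = 2.614301; f(z_3) = -1.442328
z_4 = 2.614301 - (-1.442328)·(2.614301 - 2.500970)/(-1.442328 - (-2.905682)) = 2.726004; f(z_4) = 0.171744

2.7260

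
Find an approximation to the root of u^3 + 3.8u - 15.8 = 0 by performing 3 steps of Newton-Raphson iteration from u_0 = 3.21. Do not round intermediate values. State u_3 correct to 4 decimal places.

Newton update: u ← u − f(u)/f'(u).
f'(u) = 3u^2 + 3.8
u_0 = 3.210000: f = 29.474161, f' = 34.712300 → u_1 = 3.210000 - (29.474161)/(34.712300) = 2.360902
u_1 = 2.360902: f = 6.330751, f' = 20.521568 → u_2 = 2.360902 - (6.330751)/(20.521568) = 2.052409
u_2 = 2.052409: f = 0.644686, f' = 16.437148 → u_3 = 2.052409 - (0.644686)/(16.437148) = 2.013188

2.0132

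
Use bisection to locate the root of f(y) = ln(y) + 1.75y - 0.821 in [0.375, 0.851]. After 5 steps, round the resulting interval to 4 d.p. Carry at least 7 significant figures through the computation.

f(0.375000) = -1.145579, f(0.851000) = 0.506907 (opposite signs)
step 1: m = 0.613000, f(m) = -0.237640 < 0 → root in [0.613000, 0.851000]
step 2: m = 0.732000, f(m) = 0.148025 > 0 → root in [0.613000, 0.732000]
step 3: m = 0.672500, f(m) = -0.040878 < 0 → root in [0.672500, 0.732000]
step 4: m = 0.702250, f(m) = 0.054472 > 0 → root in [0.672500, 0.702250]
step 5: m = 0.687375, f(m) = 0.007031 > 0 → root in [0.672500, 0.687375]

[0.6725, 0.6874]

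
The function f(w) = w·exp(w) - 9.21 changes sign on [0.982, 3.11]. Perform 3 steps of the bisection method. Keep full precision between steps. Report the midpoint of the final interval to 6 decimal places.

f(0.982000) = -6.588266, f(3.110000) = 60.519448 (opposite signs)
step 1: m = 2.046000, f(m) = 6.619680 > 0 → root in [0.982000, 2.046000]
step 2: m = 1.514000, f(m) = -2.329061 < 0 → root in [1.514000, 2.046000]
step 3: m = 1.780000, f(m) = 1.345144 > 0 → root in [1.514000, 1.780000]
Midpoint of [1.514000, 1.780000] = 1.647000

1.647000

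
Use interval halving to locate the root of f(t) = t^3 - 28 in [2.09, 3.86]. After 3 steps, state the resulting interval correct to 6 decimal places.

f(2.090000) = -18.870671, f(3.860000) = 29.512456 (opposite signs)
step 1: m = 2.975000, f(m) = -1.669391 < 0 → root in [2.975000, 3.860000]
step 2: m = 3.417500, f(m) = 11.914029 > 0 → root in [2.975000, 3.417500]
step 3: m = 3.196250, f(m) = 4.652935 > 0 → root in [2.975000, 3.196250]

[2.975000, 3.196250]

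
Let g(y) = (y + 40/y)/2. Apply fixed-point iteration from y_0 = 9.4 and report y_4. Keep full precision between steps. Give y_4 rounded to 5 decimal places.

6.32456

y_1 = g(9.400000) = 6.827660
y_2 = g(6.827660) = 6.343091
y_3 = g(6.343091) = 6.324582
y_4 = g(6.324582) = 6.324555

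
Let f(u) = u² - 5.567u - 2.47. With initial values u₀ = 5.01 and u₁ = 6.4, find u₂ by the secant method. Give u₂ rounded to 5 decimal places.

5.91032

Secant update: u_(k+1) = u_k − f(u_k)·(u_k − u_(k-1))/(f(u_k) − f(u_(k-1))).
f(u_0) = -5.260570, f(u_1) = 2.861200
u_2 = 6.400000 - (2.861200)·(6.400000 - 5.010000)/(2.861200 - (-5.260570)) = 5.910320; f(u_2) = -0.440869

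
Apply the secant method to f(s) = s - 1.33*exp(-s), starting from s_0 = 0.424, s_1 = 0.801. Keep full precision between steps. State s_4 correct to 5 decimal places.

f(s_0) = -0.446384, f(s_1) = 0.203990
s_2 = 0.801000 - (0.203990)·(0.801000 - 0.424000)/(0.203990 - (-0.446384)) = 0.682754; f(s_2) = 0.010806
s_3 = 0.682754 - (0.010806)·(0.682754 - 0.801000)/(0.010806 - (0.203990)) = 0.676139; f(s_3) = -0.000267
s_4 = 0.676139 - (-0.000267)·(0.676139 - 0.682754)/(-0.000267 - (0.010806)) = 0.676299; f(s_4) = 0.000000

0.67630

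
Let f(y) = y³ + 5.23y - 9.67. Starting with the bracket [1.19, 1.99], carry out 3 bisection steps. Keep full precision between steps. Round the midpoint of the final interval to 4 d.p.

f(1.190000) = -1.761141, f(1.990000) = 8.618299 (opposite signs)
step 1: m = 1.590000, f(m) = 2.665379 > 0 → root in [1.190000, 1.590000]
step 2: m = 1.390000, f(m) = 0.285319 > 0 → root in [1.190000, 1.390000]
step 3: m = 1.290000, f(m) = -0.776611 < 0 → root in [1.290000, 1.390000]
Midpoint of [1.290000, 1.390000] = 1.340000

1.3400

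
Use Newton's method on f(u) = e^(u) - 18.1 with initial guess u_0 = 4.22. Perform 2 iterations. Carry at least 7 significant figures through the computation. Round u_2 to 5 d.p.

3.04030

f'(u) = e^(u)
u_0 = 4.220000: f = 49.933484, f' = 68.033484 → u_1 = 4.220000 - (49.933484)/(68.033484) = 3.486045
u_1 = 3.486045: f = 14.556551, f' = 32.656551 → u_2 = 3.486045 - (14.556551)/(32.656551) = 3.040299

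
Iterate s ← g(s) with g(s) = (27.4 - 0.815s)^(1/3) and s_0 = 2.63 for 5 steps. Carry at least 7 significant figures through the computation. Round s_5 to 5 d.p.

2.92466

s_1 = g(2.630000) = 2.933986
s_2 = g(2.933986) = 2.924361
s_3 = g(2.924361) = 2.924667
s_4 = g(2.924667) = 2.924657
s_5 = g(2.924657) = 2.924657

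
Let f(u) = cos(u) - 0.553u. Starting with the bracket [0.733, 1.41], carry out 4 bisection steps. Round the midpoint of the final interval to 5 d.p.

f(0.733000) = 0.337821, f(1.410000) = -0.619626 (opposite signs)
step 1: m = 1.071500, f(m) = -0.113732 < 0 → root in [0.733000, 1.071500]
step 2: m = 0.902250, f(m) = 0.120902 > 0 → root in [0.902250, 1.071500]
step 3: m = 0.986875, f(m) = 0.005558 > 0 → root in [0.986875, 1.071500]
step 4: m = 1.029187, f(m) = -0.053625 < 0 → root in [0.986875, 1.029187]
Midpoint of [0.986875, 1.029187] = 1.008031

1.00803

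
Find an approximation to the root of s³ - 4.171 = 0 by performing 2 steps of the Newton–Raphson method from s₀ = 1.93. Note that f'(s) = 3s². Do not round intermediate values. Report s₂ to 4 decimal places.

Newton update: s ← s − f(s)/f'(s).
s_0 = 1.930000: f = 3.018057, f' = 11.174700 → s_1 = 1.930000 - (3.018057)/(11.174700) = 1.659921
s_1 = 1.659921: f = 0.402639, f' = 8.266009 → s_2 = 1.659921 - (0.402639)/(8.266009) = 1.611210

1.6112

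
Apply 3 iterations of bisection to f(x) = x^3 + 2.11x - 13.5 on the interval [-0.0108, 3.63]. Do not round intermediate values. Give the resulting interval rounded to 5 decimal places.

[1.80960, 2.26470]

f(-0.010800) = -13.522789, f(3.630000) = 41.991447 (opposite signs)
step 1: m = 1.809600, f(m) = -3.755933 < 0 → root in [1.809600, 3.630000]
step 2: m = 2.719800, f(m) = 12.357987 > 0 → root in [1.809600, 2.719800]
step 3: m = 2.264700, f(m) = 2.893860 > 0 → root in [1.809600, 2.264700]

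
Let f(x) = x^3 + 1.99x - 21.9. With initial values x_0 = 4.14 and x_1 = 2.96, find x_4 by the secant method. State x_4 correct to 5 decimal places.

2.56229

f(x_0) = 57.296544, f(x_1) = 9.924736
x_2 = 2.960000 - (9.924736)·(2.960000 - 4.140000)/(9.924736 - (57.296544)) = 2.712781; f(x_2) = 3.462291
x_3 = 2.712781 - (3.462291)·(2.712781 - 2.960000)/(3.462291 - (9.924736)) = 2.580333; f(x_3) = 0.415020
x_4 = 2.580333 - (0.415020)·(2.580333 - 2.712781)/(0.415020 - (3.462291)) = 2.562294; f(x_4) = 0.021324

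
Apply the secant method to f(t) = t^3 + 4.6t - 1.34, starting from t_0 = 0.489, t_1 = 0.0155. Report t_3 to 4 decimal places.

0.2865

Secant update: t_(k+1) = t_k − f(t_k)·(t_k − t_(k-1))/(f(t_k) − f(t_(k-1))).
f(t_0) = 1.026330, f(t_1) = -1.268696
t_2 = 0.015500 - (-1.268696)·(0.015500 - 0.489000)/(-1.268696 - (1.026330)) = 0.277252; f(t_2) = -0.043329
t_3 = 0.277252 - (-0.043329)·(0.277252 - 0.015500)/(-0.043329 - (-1.268696)) = 0.286508; f(t_3) = 0.001453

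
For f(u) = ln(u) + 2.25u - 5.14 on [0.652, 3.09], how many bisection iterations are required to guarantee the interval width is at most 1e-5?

Initial width b − a = 3.09 − 0.652 = 2.438000.
After n steps the width is (b−a)/2^n; need (b−a)/2^n ≤ 1e-5.
So n ≥ log₂(2.438000/1e-5) = log₂(243800.0000) ≈ 17.8953.
Hence n = 18.

18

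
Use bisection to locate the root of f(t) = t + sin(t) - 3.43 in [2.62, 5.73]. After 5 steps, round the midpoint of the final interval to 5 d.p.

4.41797

f(2.620000) = -0.311738, f(5.730000) = 1.774600 (opposite signs)
step 1: m = 4.175000, f(m) = -0.114048 < 0 → root in [4.175000, 5.730000]
step 2: m = 4.952500, f(m) = 0.551188 > 0 → root in [4.175000, 4.952500]
step 3: m = 4.563750, f(m) = 0.144776 > 0 → root in [4.175000, 4.563750]
step 4: m = 4.369375, f(m) = -0.002370 < 0 → root in [4.369375, 4.563750]
step 5: m = 4.466563, f(m) = 0.066626 > 0 → root in [4.369375, 4.466563]
Midpoint of [4.369375, 4.466563] = 4.417969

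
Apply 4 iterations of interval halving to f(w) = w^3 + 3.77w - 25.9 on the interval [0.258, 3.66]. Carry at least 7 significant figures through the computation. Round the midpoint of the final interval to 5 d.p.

2.49056

f(0.258000) = -24.910166, f(3.660000) = 36.926096 (opposite signs)
step 1: m = 1.959000, f(m) = -10.996553 < 0 → root in [1.959000, 3.660000]
step 2: m = 2.809500, f(m) = 6.868014 > 0 → root in [1.959000, 2.809500]
step 3: m = 2.384250, f(m) = -3.357755 < 0 → root in [2.384250, 2.809500]
step 4: m = 2.596875, f(m) = 1.402920 > 0 → root in [2.384250, 2.596875]
Midpoint of [2.384250, 2.596875] = 2.490562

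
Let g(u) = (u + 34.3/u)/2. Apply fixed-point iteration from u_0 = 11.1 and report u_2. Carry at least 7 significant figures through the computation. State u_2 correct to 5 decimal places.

u_1 = g(11.100000) = 7.095045
u_2 = g(7.095045) = 5.964702

5.96470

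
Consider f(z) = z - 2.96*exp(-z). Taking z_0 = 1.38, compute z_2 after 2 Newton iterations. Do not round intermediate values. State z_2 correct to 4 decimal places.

1.0429

f'(z) = 1 + 2.96*exp(-z)
z_0 = 1.380000: f = 0.635327, f' = 1.744673 → z_1 = 1.380000 - (0.635327)/(1.744673) = 1.015847
z_1 = 1.015847: f = -0.055956, f' = 2.071803 → z_2 = 1.015847 - (-0.055956)/(2.071803) = 1.042855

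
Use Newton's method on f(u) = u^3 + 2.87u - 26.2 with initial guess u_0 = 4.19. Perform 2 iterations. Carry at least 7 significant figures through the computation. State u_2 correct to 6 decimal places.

2.710932

Newton update: u ← u − f(u)/f'(u).
f'(u) = 3u^2 + 2.87
u_0 = 4.190000: f = 59.385359, f' = 55.538300 → u_1 = 4.190000 - (59.385359)/(55.538300) = 3.120731
u_1 = 3.120731: f = 13.149192, f' = 32.086894 → u_2 = 3.120731 - (13.149192)/(32.086894) = 2.710932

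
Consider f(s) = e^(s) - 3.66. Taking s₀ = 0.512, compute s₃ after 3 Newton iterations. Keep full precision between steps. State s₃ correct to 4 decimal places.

1.3001

f'(s) = e^(s)
s_0 = 0.512000: f = -1.991375, f' = 1.668625 → s_1 = 0.512000 - (-1.991375)/(1.668625) = 1.705423
s_1 = 1.705423: f = 1.843711, f' = 5.503711 → s_2 = 1.705423 - (1.843711)/(5.503711) = 1.370428
s_2 = 1.370428: f = 0.277037, f' = 3.937037 → s_3 = 1.370428 - (0.277037)/(3.937037) = 1.300062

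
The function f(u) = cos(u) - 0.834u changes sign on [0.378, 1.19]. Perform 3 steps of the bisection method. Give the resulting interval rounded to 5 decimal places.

f(0.378000) = 0.614153, f(1.190000) = -0.620800 (opposite signs)
step 1: m = 0.784000, f(m) = 0.054239 > 0 → root in [0.784000, 1.190000]
step 2: m = 0.987000, f(m) = -0.271963 < 0 → root in [0.784000, 0.987000]
step 3: m = 0.885500, f(m) = -0.105605 < 0 → root in [0.784000, 0.885500]

[0.78400, 0.88550]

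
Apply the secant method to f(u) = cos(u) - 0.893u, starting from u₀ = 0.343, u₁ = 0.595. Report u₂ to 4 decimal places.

0.8159

Secant update: u_(k+1) = u_k − f(u_k)·(u_k − u_(k-1))/(f(u_k) − f(u_(k-1))).
f(u_0) = 0.635451, f(u_1) = 0.296813
u_2 = 0.595000 - (0.296813)·(0.595000 - 0.343000)/(0.296813 - (0.635451)) = 0.815876; f(u_2) = -0.043347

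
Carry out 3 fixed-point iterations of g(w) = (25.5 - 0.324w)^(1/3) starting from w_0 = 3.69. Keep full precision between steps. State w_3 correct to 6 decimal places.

w_1 = g(3.690000) = 2.896645
w_2 = g(2.896645) = 2.906821
w_3 = g(2.906821) = 2.906690

2.906690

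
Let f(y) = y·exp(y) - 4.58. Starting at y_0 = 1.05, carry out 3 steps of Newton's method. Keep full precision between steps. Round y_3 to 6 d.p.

1.277105

Newton update: y ← y − f(y)/f'(y).
f'(y) = (y + 1)·exp(y)
y_0 = 1.050000: f = -1.579466, f' = 5.858185 → y_1 = 1.050000 - (-1.579466)/(5.858185) = 1.319617
y_1 = 1.319617: f = 0.357991, f' = 8.679979 → y_2 = 1.319617 - (0.357991)/(8.679979) = 1.278374
y_2 = 1.278374: f = 0.010378, f' = 8.181174 → y_3 = 1.278374 - (0.010378)/(8.181174) = 1.277105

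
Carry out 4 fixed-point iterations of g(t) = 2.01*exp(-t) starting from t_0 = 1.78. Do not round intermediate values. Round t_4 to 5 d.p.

t_1 = g(1.780000) = 0.338963
t_2 = g(0.338963) = 1.432143
t_3 = g(1.432143) = 0.479981
t_4 = g(0.479981) = 1.243778

1.24378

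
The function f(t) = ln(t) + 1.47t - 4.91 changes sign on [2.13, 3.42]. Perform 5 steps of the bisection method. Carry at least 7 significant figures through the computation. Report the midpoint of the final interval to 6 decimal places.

f(2.130000) = -1.022778, f(3.420000) = 1.347041 (opposite signs)
step 1: m = 2.775000, f(m) = 0.189901 > 0 → root in [2.130000, 2.775000]
step 2: m = 2.452500, f(m) = -0.407717 < 0 → root in [2.452500, 2.775000]
step 3: m = 2.613750, f(m) = -0.107002 < 0 → root in [2.613750, 2.775000]
step 4: m = 2.694375, f(m) = 0.041898 > 0 → root in [2.613750, 2.694375]
step 5: m = 2.654062, f(m) = -0.032437 < 0 → root in [2.654062, 2.694375]
Midpoint of [2.654062, 2.694375] = 2.674219

2.674219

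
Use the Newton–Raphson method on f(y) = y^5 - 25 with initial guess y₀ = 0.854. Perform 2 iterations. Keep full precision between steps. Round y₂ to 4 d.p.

Newton update: y ← y − f(y)/f'(y).
f'(y) = 5y⁴
y_0 = 0.854000: f = -24.545756, f' = 2.659509 → y_1 = 0.854000 - (-24.545756)/(2.659509) = 10.083431
y_1 = 10.083431: f = 104216.735513, f' = 51689.616613 → y_2 = 10.083431 - (104216.735513)/(51689.616613) = 8.067228

8.0672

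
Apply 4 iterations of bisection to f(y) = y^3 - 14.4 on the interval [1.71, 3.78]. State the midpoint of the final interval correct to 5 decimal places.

f(1.710000) = -9.399789, f(3.780000) = 39.610152 (opposite signs)
step 1: m = 2.745000, f(m) = 6.283644 > 0 → root in [1.710000, 2.745000]
step 2: m = 2.227500, f(m) = -3.347688 < 0 → root in [2.227500, 2.745000]
step 3: m = 2.486250, f(m) = 0.968603 > 0 → root in [2.227500, 2.486250]
step 4: m = 2.356875, f(m) = -1.307890 < 0 → root in [2.356875, 2.486250]
Midpoint of [2.356875, 2.486250] = 2.421563

2.42156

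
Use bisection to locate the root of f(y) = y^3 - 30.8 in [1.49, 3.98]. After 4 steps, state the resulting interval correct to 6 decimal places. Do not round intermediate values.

f(1.490000) = -27.492051, f(3.980000) = 32.244792 (opposite signs)
step 1: m = 2.735000, f(m) = -10.341585 < 0 → root in [2.735000, 3.980000]
step 2: m = 3.357500, f(m) = 7.048447 > 0 → root in [2.735000, 3.357500]
step 3: m = 3.046250, f(m) = -2.531900 < 0 → root in [3.046250, 3.357500]
step 4: m = 3.201875, f(m) = 2.025634 > 0 → root in [3.046250, 3.201875]

[3.046250, 3.201875]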